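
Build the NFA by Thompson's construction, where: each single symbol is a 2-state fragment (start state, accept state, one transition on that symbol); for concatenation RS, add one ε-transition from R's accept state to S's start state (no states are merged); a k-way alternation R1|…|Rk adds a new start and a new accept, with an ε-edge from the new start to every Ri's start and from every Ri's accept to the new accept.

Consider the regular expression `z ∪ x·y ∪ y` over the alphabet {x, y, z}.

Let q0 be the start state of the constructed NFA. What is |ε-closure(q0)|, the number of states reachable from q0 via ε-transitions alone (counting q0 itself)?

4

Let C(F) = |ε-closure(F.start)| within fragment F, and note whether F accepts ε. Symbol fragments have C = 1 and do not accept ε. Then:
  x·y : same as the first factor's closure: |closure| = 1
  z ∪ x·y ∪ y : new start ε-reaches every alternative's start; none of them accept ε, so the new accept is not reached: |closure| = 1 + 1 + 1 + 1 = 4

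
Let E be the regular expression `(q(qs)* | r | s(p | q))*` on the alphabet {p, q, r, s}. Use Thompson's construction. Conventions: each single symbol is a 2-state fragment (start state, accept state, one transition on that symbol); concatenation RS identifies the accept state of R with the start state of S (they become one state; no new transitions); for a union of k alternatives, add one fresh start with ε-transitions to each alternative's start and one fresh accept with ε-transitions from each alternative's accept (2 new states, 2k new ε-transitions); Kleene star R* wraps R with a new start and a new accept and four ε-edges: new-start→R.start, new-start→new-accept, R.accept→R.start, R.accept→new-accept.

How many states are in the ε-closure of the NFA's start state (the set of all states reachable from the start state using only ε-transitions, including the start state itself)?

6

Let C(F) = |ε-closure(F.start)| within fragment F, and note whether F accepts ε. Symbol fragments have C = 1 and do not accept ε. Then:
  qs : same as the first factor's closure: |ε-closure| = 1
  (qs)* : new start has ε-edges to the inner start and to the new accept, so |ε-closure| = 2 + 1 = 3
  q(qs)* : |ε-closure| equals the left operand's closure size = 1 (its accept is not ε-reachable, so the closure stops there)
  p | q : new start ε-reaches every alternative's start; none of them accept ε, so the new accept is not reached: |ε-closure| = 1 + 1 + 1 = 3
  s(p | q) : same as the first factor's closure: |ε-closure| = 1
  q(qs)* | r | s(p | q) : new start ε-reaches every alternative's start; none of them accept ε, so the new accept is not reached: |ε-closure| = 1 + 1 + 1 + 1 = 4
  (q(qs)* | r | s(p | q))* : new start has ε-edges to the inner start and to the new accept, so |ε-closure| = 2 + 4 = 6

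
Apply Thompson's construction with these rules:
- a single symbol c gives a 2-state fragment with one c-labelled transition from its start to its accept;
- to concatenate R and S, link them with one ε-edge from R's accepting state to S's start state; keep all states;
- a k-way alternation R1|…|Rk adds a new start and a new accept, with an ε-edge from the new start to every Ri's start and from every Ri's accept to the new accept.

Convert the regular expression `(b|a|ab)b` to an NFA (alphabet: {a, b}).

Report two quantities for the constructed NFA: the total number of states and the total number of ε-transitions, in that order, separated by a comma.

Bottom-up over the parse tree:
Each of the 5 symbol leaves contributes 2 states and 0 ε-transitions.
  ab → 4 states, 1 ε-transition
  b|a|ab → 10 states, 7 ε-transitions
  (b|a|ab)b → 12 states, 8 ε-transitions

12, 8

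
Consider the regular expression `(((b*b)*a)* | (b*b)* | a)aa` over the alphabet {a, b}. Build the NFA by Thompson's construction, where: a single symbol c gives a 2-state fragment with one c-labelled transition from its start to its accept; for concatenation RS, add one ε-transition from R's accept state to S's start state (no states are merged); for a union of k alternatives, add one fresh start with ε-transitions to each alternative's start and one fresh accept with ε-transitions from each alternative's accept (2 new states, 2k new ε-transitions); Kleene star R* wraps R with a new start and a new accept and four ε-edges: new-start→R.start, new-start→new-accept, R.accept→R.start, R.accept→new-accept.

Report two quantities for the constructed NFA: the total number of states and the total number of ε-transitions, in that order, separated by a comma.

28, 31

Per subexpression:
Each of the 8 symbol leaves contributes 2 states and 0 ε-transitions.
  b* = 4 states, 4 ε-transitions
  b*b = 6 states, 5 ε-transitions
  (b*b)* = 8 states, 9 ε-transitions
  (b*b)*a = 10 states, 10 ε-transitions
  ((b*b)*a)* = 12 states, 14 ε-transitions
  b* = 4 states, 4 ε-transitions
  b*b = 6 states, 5 ε-transitions
  (b*b)* = 8 states, 9 ε-transitions
  ((b*b)*a)* | (b*b)* | a = 24 states, 29 ε-transitions
  (((b*b)*a)* | (b*b)* | a)aa = 28 states, 31 ε-transitions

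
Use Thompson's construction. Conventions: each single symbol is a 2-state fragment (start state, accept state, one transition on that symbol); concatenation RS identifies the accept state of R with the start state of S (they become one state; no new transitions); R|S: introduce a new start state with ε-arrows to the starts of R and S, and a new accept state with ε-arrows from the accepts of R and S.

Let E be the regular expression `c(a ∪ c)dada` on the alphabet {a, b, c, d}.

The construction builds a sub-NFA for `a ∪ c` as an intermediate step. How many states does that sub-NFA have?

Fragment for `a ∪ c`:
Each of the 2 symbol leaves contributes a 2-state fragment.
  a ∪ c = 6 states

6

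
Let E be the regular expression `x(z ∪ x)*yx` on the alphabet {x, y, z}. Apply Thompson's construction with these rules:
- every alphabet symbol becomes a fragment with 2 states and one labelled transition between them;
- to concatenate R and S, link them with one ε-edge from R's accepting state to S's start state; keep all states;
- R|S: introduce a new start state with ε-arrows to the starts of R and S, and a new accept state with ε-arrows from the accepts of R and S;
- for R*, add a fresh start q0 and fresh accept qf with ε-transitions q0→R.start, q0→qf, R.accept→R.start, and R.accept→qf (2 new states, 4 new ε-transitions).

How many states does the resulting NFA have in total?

14

By structural recursion:
Each of the 5 symbol leaves contributes a 2-state fragment.
  z ∪ x : 6 states
  (z ∪ x)* : 8 states
  x(z ∪ x)*yx : 14 states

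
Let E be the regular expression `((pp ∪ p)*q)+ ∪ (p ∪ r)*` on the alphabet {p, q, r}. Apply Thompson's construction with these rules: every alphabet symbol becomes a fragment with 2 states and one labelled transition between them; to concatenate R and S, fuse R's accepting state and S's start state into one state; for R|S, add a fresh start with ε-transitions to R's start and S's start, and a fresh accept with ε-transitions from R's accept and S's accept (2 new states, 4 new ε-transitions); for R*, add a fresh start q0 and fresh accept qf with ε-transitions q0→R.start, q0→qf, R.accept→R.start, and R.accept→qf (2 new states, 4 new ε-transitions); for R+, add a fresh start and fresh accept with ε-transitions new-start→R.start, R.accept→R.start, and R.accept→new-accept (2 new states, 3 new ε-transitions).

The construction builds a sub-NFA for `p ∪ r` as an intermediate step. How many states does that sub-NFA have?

6

Fragment for `p ∪ r`:
Each of the 2 symbol leaves contributes a 2-state fragment.
  p ∪ r = 6 states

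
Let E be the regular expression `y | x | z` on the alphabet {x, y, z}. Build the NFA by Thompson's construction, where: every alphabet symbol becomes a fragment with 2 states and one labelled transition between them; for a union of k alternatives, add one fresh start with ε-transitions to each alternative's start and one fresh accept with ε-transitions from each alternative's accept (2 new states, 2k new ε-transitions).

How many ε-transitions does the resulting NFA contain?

Bottom-up over the parse tree:
Each of the 3 symbol leaves contributes 0 ε-transitions.
  y | x | z → 6 ε-transitions

6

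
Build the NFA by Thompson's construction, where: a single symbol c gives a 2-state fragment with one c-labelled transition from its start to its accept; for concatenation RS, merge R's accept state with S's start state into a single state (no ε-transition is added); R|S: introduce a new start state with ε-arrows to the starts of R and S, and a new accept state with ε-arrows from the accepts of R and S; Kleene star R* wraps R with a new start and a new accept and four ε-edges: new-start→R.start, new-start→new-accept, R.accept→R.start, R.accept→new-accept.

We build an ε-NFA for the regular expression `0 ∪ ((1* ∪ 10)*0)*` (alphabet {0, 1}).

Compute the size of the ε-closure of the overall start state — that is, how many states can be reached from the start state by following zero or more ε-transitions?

13

Work bottom-up. For each fragment F, track |ε-closure(F.start)| and whether F's accept lies in that closure (i.e. whether F accepts ε). A single-symbol fragment has closure size 1 and does not accept ε.
  1* → |closure| = 1 (new start) + 1 (body) + 1 (new accept) = 3
  10 → |closure| equals the left operand's closure size = 1 (its accept is not ε-reachable, so the closure stops there)
  1* ∪ 10 → |closure| = 1 (new start) + (3 + 1) + 1 (new accept, since some branch ε-reaches its own accept) = 6
  (1* ∪ 10)* → new start has ε-edges to the inner start and to the new accept, so |closure| = 2 + 6 = 8
  (1* ∪ 10)*0 → the left operand accepts ε, so the closure extends into the next operand (the shared merged state is already counted); |closure| = 8 + (1−1) = 8
  ((1* ∪ 10)*0)* → the star's fresh start ε-reaches both the body's start and the fresh accept: |closure| = 2 + 8 = 10
  0 ∪ ((1* ∪ 10)*0)* → new start ε-reaches every alternative's start; at least one alternative accepts ε, so the union's new accept is reached too: |closure| = 1 + 1 + 10 + 1 = 13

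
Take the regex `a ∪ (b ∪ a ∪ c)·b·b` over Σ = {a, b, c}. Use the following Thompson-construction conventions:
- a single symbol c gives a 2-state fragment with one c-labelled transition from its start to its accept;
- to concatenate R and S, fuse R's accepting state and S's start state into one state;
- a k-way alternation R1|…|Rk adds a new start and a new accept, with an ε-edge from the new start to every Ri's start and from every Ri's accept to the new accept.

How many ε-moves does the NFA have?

10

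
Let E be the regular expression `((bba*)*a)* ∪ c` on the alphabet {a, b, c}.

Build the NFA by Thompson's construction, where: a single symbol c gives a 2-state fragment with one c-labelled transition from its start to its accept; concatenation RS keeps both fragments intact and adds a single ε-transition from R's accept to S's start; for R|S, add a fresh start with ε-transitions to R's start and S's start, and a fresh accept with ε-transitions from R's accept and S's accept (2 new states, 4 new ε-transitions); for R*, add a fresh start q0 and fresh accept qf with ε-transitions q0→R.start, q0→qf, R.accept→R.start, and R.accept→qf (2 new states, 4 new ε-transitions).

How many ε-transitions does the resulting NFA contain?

19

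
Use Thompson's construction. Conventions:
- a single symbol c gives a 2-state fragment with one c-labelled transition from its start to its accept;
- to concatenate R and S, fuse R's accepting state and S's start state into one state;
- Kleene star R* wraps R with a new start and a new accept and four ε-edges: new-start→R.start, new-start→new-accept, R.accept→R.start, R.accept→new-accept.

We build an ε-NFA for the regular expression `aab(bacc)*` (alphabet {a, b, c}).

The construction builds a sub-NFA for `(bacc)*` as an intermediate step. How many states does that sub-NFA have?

7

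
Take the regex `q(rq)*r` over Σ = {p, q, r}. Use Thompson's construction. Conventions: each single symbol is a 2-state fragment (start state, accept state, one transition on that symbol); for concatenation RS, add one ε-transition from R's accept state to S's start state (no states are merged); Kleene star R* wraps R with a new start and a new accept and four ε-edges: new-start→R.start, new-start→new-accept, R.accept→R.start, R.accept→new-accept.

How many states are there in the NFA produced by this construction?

10

By structural recursion:
Each of the 4 symbol leaves contributes a 2-state fragment.
  rq = 4 states
  (rq)* = 6 states
  q(rq)*r = 10 states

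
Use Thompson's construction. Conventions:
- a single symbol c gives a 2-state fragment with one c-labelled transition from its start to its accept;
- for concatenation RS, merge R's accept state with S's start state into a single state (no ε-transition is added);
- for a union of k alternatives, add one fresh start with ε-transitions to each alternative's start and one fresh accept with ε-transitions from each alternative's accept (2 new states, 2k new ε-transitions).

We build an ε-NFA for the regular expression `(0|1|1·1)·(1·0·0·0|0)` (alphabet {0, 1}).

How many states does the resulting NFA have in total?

17

Bottom-up over the parse tree:
Each of the 9 symbol leaves contributes a 2-state fragment.
  1·1 → 3 states
  0|1|1·1 → 9 states
  1·0·0·0 → 5 states
  1·0·0·0|0 → 9 states
  (0|1|1·1)·(1·0·0·0|0) → 17 states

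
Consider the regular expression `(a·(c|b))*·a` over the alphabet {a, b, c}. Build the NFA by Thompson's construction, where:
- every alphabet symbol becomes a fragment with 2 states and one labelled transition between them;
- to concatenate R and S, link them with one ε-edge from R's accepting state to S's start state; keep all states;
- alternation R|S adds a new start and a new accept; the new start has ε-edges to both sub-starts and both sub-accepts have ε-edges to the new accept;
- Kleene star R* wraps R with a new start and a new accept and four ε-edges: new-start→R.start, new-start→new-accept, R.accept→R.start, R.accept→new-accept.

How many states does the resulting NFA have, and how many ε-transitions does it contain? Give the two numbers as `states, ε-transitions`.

By structural recursion:
Each of the 4 symbol leaves contributes 2 states and 0 ε-transitions.
  c|b : 6 states, 4 ε-transitions
  a·(c|b) : 8 states, 5 ε-transitions
  (a·(c|b))* : 10 states, 9 ε-transitions
  (a·(c|b))*·a : 12 states, 10 ε-transitions

12, 10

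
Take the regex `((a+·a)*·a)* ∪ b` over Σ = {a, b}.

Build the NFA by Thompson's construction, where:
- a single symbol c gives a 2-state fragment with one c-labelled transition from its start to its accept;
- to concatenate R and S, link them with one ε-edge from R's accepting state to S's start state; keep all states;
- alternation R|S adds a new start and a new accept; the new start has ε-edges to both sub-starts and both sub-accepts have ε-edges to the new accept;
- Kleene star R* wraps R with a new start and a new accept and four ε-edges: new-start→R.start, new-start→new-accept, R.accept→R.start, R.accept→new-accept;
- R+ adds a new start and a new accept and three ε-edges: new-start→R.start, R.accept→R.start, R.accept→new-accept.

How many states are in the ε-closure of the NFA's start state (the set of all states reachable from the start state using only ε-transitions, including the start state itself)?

10

Work bottom-up. For each fragment F, track |ε-closure(F.start)| and whether F's accept lies in that closure (i.e. whether F accepts ε). A single-symbol fragment has closure size 1 and does not accept ε.
  a+ : new start ε-reaches only the body's start; the new accept needs a symbol first: C = 1 + 1 = 2
  a+·a : C equals the left operand's closure size = 2 (its accept is not ε-reachable, so the closure stops there)
  (a+·a)* : C = 1 (new start) + 2 (body) + 1 (new accept) = 4
  (a+·a)*·a : the left operand accepts ε, so the closure extends into the next operand (via the concat ε-link); C = 4 + 1 = 5
  ((a+·a)*·a)* : C = 1 (new start) + 5 (body) + 1 (new accept) = 7
  ((a+·a)*·a)* ∪ b : new start ε-reaches every alternative's start; at least one alternative accepts ε, so the union's new accept is reached too: C = 1 + 7 + 1 + 1 = 10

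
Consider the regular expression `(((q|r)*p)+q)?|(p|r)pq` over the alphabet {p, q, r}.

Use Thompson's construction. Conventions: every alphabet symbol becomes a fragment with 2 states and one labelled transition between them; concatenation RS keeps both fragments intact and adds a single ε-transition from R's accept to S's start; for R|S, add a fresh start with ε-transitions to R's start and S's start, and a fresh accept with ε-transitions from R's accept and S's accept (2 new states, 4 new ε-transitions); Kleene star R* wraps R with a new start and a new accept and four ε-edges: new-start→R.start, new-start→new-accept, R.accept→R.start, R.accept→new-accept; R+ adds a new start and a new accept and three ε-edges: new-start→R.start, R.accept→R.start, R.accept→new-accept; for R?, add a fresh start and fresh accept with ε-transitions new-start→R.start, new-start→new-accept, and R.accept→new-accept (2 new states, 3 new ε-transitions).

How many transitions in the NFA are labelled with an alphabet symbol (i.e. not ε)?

8

Building bottom-up:
Each of the 8 symbol leaves contributes exactly 1 symbol transition.
  q|r — 2 symbol transitions
  (q|r)* — 2 symbol transitions
  (q|r)*p — 3 symbol transitions
  ((q|r)*p)+ — 3 symbol transitions
  ((q|r)*p)+q — 4 symbol transitions
  (((q|r)*p)+q)? — 4 symbol transitions
  p|r — 2 symbol transitions
  (p|r)pq — 4 symbol transitions
  (((q|r)*p)+q)?|(p|r)pq — 8 symbol transitions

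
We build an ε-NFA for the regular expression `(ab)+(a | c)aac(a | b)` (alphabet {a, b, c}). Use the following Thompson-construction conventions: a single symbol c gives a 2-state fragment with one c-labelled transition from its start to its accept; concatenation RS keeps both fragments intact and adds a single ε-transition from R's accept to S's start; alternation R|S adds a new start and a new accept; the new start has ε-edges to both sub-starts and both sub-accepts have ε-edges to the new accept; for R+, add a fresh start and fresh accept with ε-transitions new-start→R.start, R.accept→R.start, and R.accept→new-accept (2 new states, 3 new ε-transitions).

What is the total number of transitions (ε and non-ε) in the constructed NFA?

By structural recursion:
Each of the 9 symbol leaves contributes 1 transition (1 symbol, 0 ε).
  ab : 3 transitions (2 symbol, 1 ε)
  (ab)+ : 6 transitions (2 symbol, 4 ε)
  a | c : 6 transitions (2 symbol, 4 ε)
  a | b : 6 transitions (2 symbol, 4 ε)
  (ab)+(a | c)aac(a | b) : 26 transitions (9 symbol, 17 ε)

26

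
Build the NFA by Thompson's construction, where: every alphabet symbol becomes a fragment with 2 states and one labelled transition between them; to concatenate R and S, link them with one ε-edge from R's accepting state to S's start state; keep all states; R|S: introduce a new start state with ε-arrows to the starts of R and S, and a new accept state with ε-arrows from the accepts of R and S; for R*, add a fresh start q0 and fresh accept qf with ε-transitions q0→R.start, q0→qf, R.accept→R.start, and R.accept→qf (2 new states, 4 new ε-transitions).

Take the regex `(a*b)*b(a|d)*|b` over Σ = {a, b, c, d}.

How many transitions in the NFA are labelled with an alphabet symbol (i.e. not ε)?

By structural recursion:
Each of the 6 symbol leaves contributes exactly 1 symbol transition.
  a* — 1 symbol transition
  a*b — 2 symbol transitions
  (a*b)* — 2 symbol transitions
  a|d — 2 symbol transitions
  (a|d)* — 2 symbol transitions
  (a*b)*b(a|d)* — 5 symbol transitions
  (a*b)*b(a|d)*|b — 6 symbol transitions

6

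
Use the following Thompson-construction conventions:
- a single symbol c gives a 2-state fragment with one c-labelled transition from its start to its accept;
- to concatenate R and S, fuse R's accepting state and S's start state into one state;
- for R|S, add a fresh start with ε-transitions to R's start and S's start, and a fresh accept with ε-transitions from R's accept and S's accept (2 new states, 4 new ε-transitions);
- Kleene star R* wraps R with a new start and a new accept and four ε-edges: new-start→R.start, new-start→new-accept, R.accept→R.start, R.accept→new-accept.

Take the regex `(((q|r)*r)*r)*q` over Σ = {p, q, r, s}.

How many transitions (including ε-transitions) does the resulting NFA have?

Bottom-up over the parse tree:
Each of the 5 symbol leaves contributes 1 transition (1 symbol, 0 ε).
  q|r → 6 transitions (2 symbol, 4 ε)
  (q|r)* → 10 transitions (2 symbol, 8 ε)
  (q|r)*r → 11 transitions (3 symbol, 8 ε)
  ((q|r)*r)* → 15 transitions (3 symbol, 12 ε)
  ((q|r)*r)*r → 16 transitions (4 symbol, 12 ε)
  (((q|r)*r)*r)* → 20 transitions (4 symbol, 16 ε)
  (((q|r)*r)*r)*q → 21 transitions (5 symbol, 16 ε)

21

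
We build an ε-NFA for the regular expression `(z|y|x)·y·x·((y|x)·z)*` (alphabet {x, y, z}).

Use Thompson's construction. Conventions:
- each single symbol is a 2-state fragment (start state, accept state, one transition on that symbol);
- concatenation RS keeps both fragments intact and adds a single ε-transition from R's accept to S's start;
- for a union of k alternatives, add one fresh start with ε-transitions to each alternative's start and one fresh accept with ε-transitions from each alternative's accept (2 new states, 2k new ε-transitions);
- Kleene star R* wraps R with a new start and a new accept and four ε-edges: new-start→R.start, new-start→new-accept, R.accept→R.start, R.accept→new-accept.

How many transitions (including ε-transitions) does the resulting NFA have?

Per subexpression:
Each of the 8 symbol leaves contributes 1 transition (1 symbol, 0 ε).
  z|y|x : 9 transitions (3 symbol, 6 ε)
  y|x : 6 transitions (2 symbol, 4 ε)
  (y|x)·z : 8 transitions (3 symbol, 5 ε)
  ((y|x)·z)* : 12 transitions (3 symbol, 9 ε)
  (z|y|x)·y·x·((y|x)·z)* : 26 transitions (8 symbol, 18 ε)

26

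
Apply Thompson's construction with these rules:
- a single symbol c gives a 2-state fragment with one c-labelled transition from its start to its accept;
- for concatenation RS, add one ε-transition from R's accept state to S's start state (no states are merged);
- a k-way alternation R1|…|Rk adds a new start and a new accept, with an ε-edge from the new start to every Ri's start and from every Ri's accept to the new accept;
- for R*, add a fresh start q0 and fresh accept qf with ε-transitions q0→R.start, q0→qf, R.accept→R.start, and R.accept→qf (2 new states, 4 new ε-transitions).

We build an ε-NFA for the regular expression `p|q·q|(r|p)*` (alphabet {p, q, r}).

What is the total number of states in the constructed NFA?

By structural recursion:
Each of the 5 symbol leaves contributes a 2-state fragment.
  q·q → 4 states
  r|p → 6 states
  (r|p)* → 8 states
  p|q·q|(r|p)* → 16 states

16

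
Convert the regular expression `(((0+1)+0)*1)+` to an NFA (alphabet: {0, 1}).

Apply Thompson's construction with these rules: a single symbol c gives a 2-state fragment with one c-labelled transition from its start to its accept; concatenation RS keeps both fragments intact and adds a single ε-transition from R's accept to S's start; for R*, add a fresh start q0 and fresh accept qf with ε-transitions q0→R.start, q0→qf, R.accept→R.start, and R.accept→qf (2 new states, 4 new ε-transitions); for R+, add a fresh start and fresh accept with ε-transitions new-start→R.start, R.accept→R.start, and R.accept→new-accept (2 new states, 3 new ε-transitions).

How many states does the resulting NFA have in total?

16

By structural recursion:
Each of the 4 symbol leaves contributes a 2-state fragment.
  0+ — 4 states
  0+1 — 6 states
  (0+1)+ — 8 states
  (0+1)+0 — 10 states
  ((0+1)+0)* — 12 states
  ((0+1)+0)*1 — 14 states
  (((0+1)+0)*1)+ — 16 states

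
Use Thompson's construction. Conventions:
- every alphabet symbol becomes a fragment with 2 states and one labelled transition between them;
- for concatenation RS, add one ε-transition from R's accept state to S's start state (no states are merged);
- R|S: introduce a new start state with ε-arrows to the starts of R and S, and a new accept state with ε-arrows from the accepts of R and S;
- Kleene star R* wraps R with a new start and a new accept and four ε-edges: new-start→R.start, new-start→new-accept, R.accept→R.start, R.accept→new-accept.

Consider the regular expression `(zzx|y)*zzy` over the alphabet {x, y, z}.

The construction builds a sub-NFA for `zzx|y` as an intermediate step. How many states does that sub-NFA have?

Fragment for `zzx|y`:
Each of the 4 symbol leaves contributes a 2-state fragment.
  zzx → 6 states
  zzx|y → 10 states

10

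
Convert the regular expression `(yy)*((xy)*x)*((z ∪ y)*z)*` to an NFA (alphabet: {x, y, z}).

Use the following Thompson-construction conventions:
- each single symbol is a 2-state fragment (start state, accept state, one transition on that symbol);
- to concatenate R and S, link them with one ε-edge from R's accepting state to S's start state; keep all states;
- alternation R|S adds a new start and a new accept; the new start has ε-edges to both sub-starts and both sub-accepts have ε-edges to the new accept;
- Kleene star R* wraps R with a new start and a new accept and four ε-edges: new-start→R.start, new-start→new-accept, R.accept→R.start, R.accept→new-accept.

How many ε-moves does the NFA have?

30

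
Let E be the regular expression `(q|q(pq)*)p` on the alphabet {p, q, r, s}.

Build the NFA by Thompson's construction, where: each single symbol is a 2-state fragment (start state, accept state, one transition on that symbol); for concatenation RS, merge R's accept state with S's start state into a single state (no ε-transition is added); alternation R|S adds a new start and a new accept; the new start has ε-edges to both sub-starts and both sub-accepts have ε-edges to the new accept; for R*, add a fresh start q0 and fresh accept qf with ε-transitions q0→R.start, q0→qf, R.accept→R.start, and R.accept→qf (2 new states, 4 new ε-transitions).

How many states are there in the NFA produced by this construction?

11

Recursing over subexpressions:
Each of the 5 symbol leaves contributes a 2-state fragment.
  pq → 3 states
  (pq)* → 5 states
  q(pq)* → 6 states
  q|q(pq)* → 10 states
  (q|q(pq)*)p → 11 states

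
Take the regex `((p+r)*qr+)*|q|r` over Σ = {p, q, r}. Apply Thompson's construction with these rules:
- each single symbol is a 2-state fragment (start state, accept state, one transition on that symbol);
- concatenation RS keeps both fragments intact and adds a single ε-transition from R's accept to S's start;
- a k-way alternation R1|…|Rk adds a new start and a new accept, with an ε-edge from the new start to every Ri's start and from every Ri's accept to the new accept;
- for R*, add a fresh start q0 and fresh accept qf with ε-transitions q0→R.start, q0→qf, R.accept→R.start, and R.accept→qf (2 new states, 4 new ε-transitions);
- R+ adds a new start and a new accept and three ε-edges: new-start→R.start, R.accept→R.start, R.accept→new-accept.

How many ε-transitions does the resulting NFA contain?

23

Building bottom-up:
Each of the 6 symbol leaves contributes 0 ε-transitions.
  p+ = 3 ε-transitions
  p+r = 4 ε-transitions
  (p+r)* = 8 ε-transitions
  r+ = 3 ε-transitions
  (p+r)*qr+ = 13 ε-transitions
  ((p+r)*qr+)* = 17 ε-transitions
  ((p+r)*qr+)*|q|r = 23 ε-transitions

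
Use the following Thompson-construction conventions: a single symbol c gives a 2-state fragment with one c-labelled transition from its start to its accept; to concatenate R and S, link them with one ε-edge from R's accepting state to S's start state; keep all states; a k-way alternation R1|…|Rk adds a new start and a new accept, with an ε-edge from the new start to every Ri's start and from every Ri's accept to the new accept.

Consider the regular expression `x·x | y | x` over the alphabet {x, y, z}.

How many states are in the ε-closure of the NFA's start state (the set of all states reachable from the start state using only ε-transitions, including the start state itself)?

Let C(F) = |ε-closure(F.start)| within fragment F, and note whether F accepts ε. Symbol fragments have C = 1 and do not accept ε. Then:
  x·x : same as the first factor's closure: C = 1
  x·x | y | x : C = 1 + 1 + 1 + 1 = 4 (the new accept is not ε-reachable since no branch accepts ε)

4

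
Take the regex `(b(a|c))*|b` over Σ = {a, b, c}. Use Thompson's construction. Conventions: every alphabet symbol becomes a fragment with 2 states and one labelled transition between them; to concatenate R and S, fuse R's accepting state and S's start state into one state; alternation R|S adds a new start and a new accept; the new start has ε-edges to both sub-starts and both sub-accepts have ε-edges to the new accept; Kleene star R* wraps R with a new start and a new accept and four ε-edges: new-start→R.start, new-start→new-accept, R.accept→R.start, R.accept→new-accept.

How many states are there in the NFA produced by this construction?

13

Building bottom-up:
Each of the 4 symbol leaves contributes a 2-state fragment.
  a|c — 6 states
  b(a|c) — 7 states
  (b(a|c))* — 9 states
  (b(a|c))*|b — 13 states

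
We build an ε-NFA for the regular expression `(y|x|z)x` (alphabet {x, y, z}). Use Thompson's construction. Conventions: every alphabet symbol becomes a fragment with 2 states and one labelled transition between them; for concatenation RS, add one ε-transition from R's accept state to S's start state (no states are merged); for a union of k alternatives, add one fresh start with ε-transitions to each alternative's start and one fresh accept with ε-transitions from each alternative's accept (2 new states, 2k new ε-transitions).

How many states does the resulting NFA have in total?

Per subexpression:
Each of the 4 symbol leaves contributes a 2-state fragment.
  y|x|z — 8 states
  (y|x|z)x — 10 states

10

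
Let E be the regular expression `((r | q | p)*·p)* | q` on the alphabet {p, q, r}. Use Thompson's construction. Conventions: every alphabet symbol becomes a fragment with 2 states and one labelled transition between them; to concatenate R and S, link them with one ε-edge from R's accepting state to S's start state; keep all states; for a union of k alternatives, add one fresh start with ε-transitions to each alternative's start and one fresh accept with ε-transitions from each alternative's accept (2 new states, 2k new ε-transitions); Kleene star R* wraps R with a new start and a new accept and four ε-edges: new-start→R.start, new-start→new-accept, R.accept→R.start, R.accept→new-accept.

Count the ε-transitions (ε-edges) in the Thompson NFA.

19

Per subexpression:
Each of the 5 symbol leaves contributes 0 ε-transitions.
  r | q | p = 6 ε-transitions
  (r | q | p)* = 10 ε-transitions
  (r | q | p)*·p = 11 ε-transitions
  ((r | q | p)*·p)* = 15 ε-transitions
  ((r | q | p)*·p)* | q = 19 ε-transitions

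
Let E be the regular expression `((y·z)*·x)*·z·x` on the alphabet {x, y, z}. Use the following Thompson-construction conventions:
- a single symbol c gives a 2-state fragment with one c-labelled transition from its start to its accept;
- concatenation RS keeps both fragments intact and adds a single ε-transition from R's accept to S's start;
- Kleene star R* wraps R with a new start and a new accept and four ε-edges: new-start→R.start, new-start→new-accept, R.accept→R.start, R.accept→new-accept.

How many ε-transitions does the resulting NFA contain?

12

Recursing over subexpressions:
Each of the 5 symbol leaves contributes 0 ε-transitions.
  y·z — 1 ε-transition
  (y·z)* — 5 ε-transitions
  (y·z)*·x — 6 ε-transitions
  ((y·z)*·x)* — 10 ε-transitions
  ((y·z)*·x)*·z·x — 12 ε-transitions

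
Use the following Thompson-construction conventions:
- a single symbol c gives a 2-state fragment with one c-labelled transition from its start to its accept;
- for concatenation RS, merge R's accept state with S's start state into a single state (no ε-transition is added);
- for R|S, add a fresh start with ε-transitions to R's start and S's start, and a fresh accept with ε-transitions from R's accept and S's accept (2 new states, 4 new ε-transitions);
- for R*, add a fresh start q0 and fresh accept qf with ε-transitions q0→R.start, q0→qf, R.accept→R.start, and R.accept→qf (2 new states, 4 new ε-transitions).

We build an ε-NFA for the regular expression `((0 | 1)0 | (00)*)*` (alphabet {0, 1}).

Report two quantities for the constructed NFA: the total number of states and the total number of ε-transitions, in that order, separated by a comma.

16, 16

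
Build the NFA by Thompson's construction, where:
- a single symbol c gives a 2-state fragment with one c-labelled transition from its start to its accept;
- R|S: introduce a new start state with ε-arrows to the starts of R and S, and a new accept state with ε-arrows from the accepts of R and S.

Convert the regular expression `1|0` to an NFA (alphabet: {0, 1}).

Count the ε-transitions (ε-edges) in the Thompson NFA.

Bottom-up over the parse tree:
Each of the 2 symbol leaves contributes 0 ε-transitions.
  1|0 : 4 ε-transitions

4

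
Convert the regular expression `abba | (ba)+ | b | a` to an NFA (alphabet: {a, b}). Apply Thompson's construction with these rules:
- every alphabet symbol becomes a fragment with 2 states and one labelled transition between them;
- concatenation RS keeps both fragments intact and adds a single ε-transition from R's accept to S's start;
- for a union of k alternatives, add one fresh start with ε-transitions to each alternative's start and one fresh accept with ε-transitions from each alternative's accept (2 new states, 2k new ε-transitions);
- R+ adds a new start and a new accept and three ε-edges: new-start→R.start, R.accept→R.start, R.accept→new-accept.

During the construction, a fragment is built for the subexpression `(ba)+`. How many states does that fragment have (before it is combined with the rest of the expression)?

Fragment for `(ba)+`:
Each of the 2 symbol leaves contributes a 2-state fragment.
  ba → 4 states
  (ba)+ → 6 states

6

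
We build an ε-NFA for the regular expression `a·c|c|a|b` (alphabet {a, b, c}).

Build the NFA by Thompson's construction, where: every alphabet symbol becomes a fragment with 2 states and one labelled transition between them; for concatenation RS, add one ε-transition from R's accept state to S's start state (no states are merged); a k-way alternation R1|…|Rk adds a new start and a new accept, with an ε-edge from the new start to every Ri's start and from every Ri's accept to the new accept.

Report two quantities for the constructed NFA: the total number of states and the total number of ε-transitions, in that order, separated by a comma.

12, 9

Per subexpression:
Each of the 5 symbol leaves contributes 2 states and 0 ε-transitions.
  a·c — 4 states, 1 ε-transition
  a·c|c|a|b — 12 states, 9 ε-transitions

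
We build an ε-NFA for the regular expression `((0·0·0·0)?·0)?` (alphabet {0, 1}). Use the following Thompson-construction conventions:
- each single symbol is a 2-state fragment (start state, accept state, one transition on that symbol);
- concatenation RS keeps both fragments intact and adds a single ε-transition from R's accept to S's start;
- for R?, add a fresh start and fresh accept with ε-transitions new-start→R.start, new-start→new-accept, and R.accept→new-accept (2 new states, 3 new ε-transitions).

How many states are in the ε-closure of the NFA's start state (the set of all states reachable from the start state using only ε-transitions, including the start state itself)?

6

Work bottom-up. For each fragment F, track |ε-closure(F.start)| and whether F's accept lies in that closure (i.e. whether F accepts ε). A single-symbol fragment has closure size 1 and does not accept ε.
  0·0·0·0 → |ε-closure| equals the left operand's closure size = 1 (its accept is not ε-reachable, so the closure stops there)
  (0·0·0·0)? → new start has ε-edges to the inner start and to the new accept, so |ε-closure| = 2 + 1 = 3
  (0·0·0·0)?·0 → the left operand accepts ε, so the closure extends into the next operand (via the concat ε-link); |ε-closure| = 3 + 1 = 4
  ((0·0·0·0)?·0)? → new start has ε-edges to the inner start and to the new accept, so |ε-closure| = 2 + 4 = 6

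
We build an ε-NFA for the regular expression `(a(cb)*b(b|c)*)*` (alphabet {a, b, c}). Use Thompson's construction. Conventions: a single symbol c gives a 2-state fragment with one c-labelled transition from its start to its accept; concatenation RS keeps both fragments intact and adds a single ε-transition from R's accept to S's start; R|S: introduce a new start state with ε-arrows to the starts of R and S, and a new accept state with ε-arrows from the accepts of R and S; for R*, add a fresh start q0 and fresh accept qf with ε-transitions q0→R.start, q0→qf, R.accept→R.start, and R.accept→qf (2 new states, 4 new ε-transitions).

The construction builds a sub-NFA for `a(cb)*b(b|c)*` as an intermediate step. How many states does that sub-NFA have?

Fragment for `a(cb)*b(b|c)*`:
Each of the 6 symbol leaves contributes a 2-state fragment.
  cb → 4 states
  (cb)* → 6 states
  b|c → 6 states
  (b|c)* → 8 states
  a(cb)*b(b|c)* → 18 states

18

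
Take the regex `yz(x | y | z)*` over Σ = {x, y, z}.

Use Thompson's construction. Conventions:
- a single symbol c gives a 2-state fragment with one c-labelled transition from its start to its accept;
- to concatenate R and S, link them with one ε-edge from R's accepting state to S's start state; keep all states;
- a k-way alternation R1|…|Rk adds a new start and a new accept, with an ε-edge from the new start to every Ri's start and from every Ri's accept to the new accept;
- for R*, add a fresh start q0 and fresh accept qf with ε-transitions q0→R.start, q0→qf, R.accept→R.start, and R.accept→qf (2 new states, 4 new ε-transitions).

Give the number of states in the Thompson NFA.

14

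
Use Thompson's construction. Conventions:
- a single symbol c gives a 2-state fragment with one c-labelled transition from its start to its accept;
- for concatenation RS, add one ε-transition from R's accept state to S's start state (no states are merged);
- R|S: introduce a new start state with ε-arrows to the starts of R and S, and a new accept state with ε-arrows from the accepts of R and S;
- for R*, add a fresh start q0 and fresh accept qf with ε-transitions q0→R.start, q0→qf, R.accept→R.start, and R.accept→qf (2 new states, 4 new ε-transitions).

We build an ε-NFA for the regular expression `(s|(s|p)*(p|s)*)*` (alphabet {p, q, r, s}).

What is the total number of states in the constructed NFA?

22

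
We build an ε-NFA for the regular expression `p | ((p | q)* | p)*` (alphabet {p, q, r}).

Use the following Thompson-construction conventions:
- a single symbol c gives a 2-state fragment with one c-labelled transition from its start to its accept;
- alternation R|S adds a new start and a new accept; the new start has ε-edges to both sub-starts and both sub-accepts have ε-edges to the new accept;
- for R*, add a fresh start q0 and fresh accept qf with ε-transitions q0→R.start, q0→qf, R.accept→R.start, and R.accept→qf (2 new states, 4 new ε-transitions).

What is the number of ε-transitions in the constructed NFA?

20

Recursing over subexpressions:
Each of the 4 symbol leaves contributes 0 ε-transitions.
  p | q → 4 ε-transitions
  (p | q)* → 8 ε-transitions
  (p | q)* | p → 12 ε-transitions
  ((p | q)* | p)* → 16 ε-transitions
  p | ((p | q)* | p)* → 20 ε-transitions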